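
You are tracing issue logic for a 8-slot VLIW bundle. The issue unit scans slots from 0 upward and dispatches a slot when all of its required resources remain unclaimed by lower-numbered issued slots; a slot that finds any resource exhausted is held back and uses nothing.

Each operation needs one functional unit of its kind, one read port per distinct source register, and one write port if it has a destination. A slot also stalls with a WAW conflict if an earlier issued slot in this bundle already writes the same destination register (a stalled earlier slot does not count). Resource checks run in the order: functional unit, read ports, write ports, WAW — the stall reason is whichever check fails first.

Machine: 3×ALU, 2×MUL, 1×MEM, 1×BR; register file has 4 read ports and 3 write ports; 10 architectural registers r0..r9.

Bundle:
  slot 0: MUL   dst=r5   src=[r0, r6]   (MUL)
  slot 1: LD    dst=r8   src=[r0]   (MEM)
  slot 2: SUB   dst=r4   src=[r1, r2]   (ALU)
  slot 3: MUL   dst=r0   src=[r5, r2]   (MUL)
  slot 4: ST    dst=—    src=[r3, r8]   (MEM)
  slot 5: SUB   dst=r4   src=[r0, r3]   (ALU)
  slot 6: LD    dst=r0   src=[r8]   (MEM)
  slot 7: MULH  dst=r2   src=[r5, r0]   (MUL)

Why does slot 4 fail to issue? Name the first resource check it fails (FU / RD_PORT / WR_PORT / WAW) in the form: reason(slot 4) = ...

slot 0 (MUL): ISSUE — free A3,Mu1,Ld1,B1 rp2 wp2
slot 1 (MEM): ISSUE — free A3,Mu1,Ld0,B1 rp1 wp1
slot 2 (ALU): stall RD_PORT — free A3,Mu1,Ld0,B1 rp1 wp1
slot 3 (MUL): stall RD_PORT — free A3,Mu1,Ld0,B1 rp1 wp1
slot 4 (MEM): stall FU — free A3,Mu1,Ld0,B1 rp1 wp1
slot 5 (ALU): stall RD_PORT — free A3,Mu1,Ld0,B1 rp1 wp1
slot 6 (MEM): stall FU — free A3,Mu1,Ld0,B1 rp1 wp1
slot 7 (MUL): stall RD_PORT — free A3,Mu1,Ld0,B1 rp1 wp1

reason(slot 4) = FU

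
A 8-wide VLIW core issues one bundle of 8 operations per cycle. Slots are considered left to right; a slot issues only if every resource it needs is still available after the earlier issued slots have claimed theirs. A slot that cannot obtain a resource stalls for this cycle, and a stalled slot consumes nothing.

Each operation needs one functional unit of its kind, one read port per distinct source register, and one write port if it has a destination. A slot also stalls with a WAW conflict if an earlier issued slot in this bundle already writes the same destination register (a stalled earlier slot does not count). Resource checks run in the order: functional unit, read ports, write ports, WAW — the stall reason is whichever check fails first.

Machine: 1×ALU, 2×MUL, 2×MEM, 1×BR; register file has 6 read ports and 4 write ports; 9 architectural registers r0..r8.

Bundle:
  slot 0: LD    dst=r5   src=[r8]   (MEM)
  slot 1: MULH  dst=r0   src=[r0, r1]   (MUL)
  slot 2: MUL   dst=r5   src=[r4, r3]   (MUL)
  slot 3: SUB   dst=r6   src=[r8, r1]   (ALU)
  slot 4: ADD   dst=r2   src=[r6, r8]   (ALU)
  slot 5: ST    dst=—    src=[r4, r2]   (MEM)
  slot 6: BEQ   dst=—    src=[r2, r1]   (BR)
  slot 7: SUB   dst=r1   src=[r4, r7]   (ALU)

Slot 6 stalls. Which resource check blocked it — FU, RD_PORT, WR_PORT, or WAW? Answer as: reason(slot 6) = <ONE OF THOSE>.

  0. MEM→r5 ⇒ go  {1A/2Mu/1Ld/1B | 5r 3w}
  1. MUL→r0 ⇒ go  {1A/1Mu/1Ld/1B | 3r 2w}
  2. MUL→r5 ⇒ no(WAW)  {1A/1Mu/1Ld/1B | 3r 2w}
  3. ALU→r6 ⇒ go  {0A/1Mu/1Ld/1B | 1r 1w}
  4. ALU→r2 ⇒ no(FU)  {0A/1Mu/1Ld/1B | 1r 1w}
  5. MEM ⇒ no(RD_PORT)  {0A/1Mu/1Ld/1B | 1r 1w}
  6. BR ⇒ no(RD_PORT)  {0A/1Mu/1Ld/1B | 1r 1w}
  7. ALU→r1 ⇒ no(FU)  {0A/1Mu/1Ld/1B | 1r 1w}

reason(slot 6) = RD_PORT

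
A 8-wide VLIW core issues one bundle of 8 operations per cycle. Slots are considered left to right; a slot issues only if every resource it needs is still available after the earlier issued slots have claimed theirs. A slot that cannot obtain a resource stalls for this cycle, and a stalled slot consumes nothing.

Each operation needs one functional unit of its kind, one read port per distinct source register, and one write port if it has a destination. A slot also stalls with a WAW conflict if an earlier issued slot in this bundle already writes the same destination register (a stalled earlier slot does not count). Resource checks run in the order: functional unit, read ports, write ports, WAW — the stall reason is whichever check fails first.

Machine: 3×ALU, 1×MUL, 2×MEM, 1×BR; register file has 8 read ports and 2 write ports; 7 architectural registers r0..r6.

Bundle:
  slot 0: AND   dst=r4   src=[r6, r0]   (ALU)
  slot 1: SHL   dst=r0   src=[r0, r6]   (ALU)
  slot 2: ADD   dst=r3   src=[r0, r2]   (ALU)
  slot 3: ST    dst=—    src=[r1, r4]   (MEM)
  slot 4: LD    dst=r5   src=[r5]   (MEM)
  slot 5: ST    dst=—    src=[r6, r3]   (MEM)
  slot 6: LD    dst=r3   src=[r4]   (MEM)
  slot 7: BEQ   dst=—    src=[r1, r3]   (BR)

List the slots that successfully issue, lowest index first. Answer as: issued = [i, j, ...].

issued = [0, 1, 3, 5]

  0. ALU→r4 ⇒ go  {2A/1Mu/2Ld/1B | 6r 1w}
  1. ALU→r0 ⇒ go  {1A/1Mu/2Ld/1B | 4r 0w}
  2. ALU→r3 ⇒ no(WR_PORT)  {1A/1Mu/2Ld/1B | 4r 0w}
  3. MEM ⇒ go  {1A/1Mu/1Ld/1B | 2r 0w}
  4. MEM→r5 ⇒ no(WR_PORT)  {1A/1Mu/1Ld/1B | 2r 0w}
  5. MEM ⇒ go  {1A/1Mu/0Ld/1B | 0r 0w}
  6. MEM→r3 ⇒ no(FU)  {1A/1Mu/0Ld/1B | 0r 0w}
  7. BR ⇒ no(RD_PORT)  {1A/1Mu/0Ld/1B | 0r 0w}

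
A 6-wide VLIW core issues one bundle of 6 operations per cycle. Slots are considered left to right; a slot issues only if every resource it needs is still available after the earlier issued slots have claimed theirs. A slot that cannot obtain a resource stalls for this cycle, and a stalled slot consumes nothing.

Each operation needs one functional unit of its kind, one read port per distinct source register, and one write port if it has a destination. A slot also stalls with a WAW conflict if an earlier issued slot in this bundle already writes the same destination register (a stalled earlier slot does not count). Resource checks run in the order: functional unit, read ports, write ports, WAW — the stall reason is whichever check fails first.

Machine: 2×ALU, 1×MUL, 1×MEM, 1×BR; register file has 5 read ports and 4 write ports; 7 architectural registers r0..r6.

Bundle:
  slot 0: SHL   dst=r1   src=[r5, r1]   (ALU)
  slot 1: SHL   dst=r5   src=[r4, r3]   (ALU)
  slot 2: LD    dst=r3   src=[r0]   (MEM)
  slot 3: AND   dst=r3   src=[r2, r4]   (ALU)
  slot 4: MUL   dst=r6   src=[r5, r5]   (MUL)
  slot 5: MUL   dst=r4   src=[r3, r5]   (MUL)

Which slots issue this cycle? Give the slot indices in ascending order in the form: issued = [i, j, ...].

issued = [0, 1, 2]

[0] ALU needs rd=2 wr=1: ok; after: ALU=1 MUL=1 MEM=1 BR=1, R=3, W=3
[1] ALU needs rd=2 wr=1: ok; after: ALU=0 MUL=1 MEM=1 BR=1, R=1, W=2
[2] MEM needs rd=1 wr=1: ok; after: ALU=0 MUL=1 MEM=0 BR=1, R=0, W=1
[3] ALU needs rd=2 wr=1: FU; after: ALU=0 MUL=1 MEM=0 BR=1, R=0, W=1
[4] MUL needs rd=1 wr=1: RD_PORT; after: ALU=0 MUL=1 MEM=0 BR=1, R=0, W=1
[5] MUL needs rd=2 wr=1: RD_PORT; after: ALU=0 MUL=1 MEM=0 BR=1, R=0, W=1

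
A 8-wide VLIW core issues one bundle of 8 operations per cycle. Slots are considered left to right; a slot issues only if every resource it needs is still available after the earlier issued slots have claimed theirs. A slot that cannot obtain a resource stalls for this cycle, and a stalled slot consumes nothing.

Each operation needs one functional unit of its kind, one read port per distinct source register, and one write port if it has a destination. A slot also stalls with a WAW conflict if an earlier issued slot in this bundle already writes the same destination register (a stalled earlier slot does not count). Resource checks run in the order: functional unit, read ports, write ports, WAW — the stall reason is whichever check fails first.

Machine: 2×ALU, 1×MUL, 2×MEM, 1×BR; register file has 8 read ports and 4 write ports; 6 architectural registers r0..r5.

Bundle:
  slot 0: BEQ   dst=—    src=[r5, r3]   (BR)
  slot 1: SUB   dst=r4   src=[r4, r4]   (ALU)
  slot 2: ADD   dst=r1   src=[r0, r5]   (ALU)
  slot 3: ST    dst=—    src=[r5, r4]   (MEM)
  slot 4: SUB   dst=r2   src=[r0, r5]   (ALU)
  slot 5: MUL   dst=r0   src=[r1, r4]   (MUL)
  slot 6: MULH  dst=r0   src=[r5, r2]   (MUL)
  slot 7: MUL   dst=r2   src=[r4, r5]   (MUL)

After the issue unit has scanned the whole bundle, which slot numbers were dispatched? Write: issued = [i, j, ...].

issued = [0, 1, 2, 3]

[0] BR needs rd=2 wr=0: ok; after: ALU=2 MUL=1 MEM=2 BR=0, R=6, W=4
[1] ALU needs rd=1 wr=1: ok; after: ALU=1 MUL=1 MEM=2 BR=0, R=5, W=3
[2] ALU needs rd=2 wr=1: ok; after: ALU=0 MUL=1 MEM=2 BR=0, R=3, W=2
[3] MEM needs rd=2 wr=0: ok; after: ALU=0 MUL=1 MEM=1 BR=0, R=1, W=2
[4] ALU needs rd=2 wr=1: FU; after: ALU=0 MUL=1 MEM=1 BR=0, R=1, W=2
[5] MUL needs rd=2 wr=1: RD_PORT; after: ALU=0 MUL=1 MEM=1 BR=0, R=1, W=2
[6] MUL needs rd=2 wr=1: RD_PORT; after: ALU=0 MUL=1 MEM=1 BR=0, R=1, W=2
[7] MUL needs rd=2 wr=1: RD_PORT; after: ALU=0 MUL=1 MEM=1 BR=0, R=1, W=2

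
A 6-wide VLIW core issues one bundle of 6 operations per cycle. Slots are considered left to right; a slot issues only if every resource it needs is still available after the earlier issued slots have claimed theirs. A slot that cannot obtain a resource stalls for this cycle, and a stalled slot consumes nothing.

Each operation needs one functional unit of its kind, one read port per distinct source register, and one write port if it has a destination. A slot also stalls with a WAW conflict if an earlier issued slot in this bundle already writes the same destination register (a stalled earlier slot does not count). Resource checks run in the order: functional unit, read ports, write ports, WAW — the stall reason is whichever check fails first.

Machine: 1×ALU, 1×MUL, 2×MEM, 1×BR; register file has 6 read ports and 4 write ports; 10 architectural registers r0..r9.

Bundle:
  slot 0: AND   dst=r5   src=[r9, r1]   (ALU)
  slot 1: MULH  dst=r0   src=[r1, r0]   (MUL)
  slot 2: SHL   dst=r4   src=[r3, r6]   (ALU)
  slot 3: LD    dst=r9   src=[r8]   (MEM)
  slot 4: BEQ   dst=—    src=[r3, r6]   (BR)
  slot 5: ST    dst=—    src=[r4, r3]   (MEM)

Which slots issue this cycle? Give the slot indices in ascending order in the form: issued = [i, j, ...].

issued = [0, 1, 3]

#0 ALU src=r9,r1 dispatched  <A:0 Mu:1 Ld:2 B:1 rd:4 wr:3>
#1 MUL src=r1,r0 dispatched  <A:0 Mu:0 Ld:2 B:1 rd:2 wr:2>
#2 ALU src=r3,r6 held:FU  <A:0 Mu:0 Ld:2 B:1 rd:2 wr:2>
#3 MEM src=r8 dispatched  <A:0 Mu:0 Ld:1 B:1 rd:1 wr:1>
#4 BR src=r3,r6 held:RD_PORT  <A:0 Mu:0 Ld:1 B:1 rd:1 wr:1>
#5 MEM src=r4,r3 held:RD_PORT  <A:0 Mu:0 Ld:1 B:1 rd:1 wr:1>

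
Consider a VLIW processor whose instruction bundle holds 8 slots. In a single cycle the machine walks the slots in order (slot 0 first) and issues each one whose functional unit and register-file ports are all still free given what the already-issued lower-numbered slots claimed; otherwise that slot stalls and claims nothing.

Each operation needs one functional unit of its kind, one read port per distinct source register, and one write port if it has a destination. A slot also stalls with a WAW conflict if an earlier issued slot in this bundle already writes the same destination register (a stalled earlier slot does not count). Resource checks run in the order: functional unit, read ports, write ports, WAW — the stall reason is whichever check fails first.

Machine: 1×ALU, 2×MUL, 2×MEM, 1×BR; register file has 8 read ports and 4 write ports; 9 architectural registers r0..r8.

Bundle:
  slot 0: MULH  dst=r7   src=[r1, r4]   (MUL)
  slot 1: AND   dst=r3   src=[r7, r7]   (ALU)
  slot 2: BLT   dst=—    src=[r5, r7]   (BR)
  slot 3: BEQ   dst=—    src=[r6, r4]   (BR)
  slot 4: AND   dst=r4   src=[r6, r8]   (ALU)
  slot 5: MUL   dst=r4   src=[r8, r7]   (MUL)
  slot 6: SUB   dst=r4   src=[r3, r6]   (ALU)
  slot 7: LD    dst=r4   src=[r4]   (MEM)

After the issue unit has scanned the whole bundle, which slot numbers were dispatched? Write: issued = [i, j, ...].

issued = [0, 1, 2, 5]

#0 MUL src=r1,r4 dispatched  <A:1 Mu:1 Ld:2 B:1 rd:6 wr:3>
#1 ALU src=r7,r7 dispatched  <A:0 Mu:1 Ld:2 B:1 rd:5 wr:2>
#2 BR src=r5,r7 dispatched  <A:0 Mu:1 Ld:2 B:0 rd:3 wr:2>
#3 BR src=r6,r4 held:FU  <A:0 Mu:1 Ld:2 B:0 rd:3 wr:2>
#4 ALU src=r6,r8 held:FU  <A:0 Mu:1 Ld:2 B:0 rd:3 wr:2>
#5 MUL src=r8,r7 dispatched  <A:0 Mu:0 Ld:2 B:0 rd:1 wr:1>
#6 ALU src=r3,r6 held:FU  <A:0 Mu:0 Ld:2 B:0 rd:1 wr:1>
#7 MEM src=r4 held:WAW  <A:0 Mu:0 Ld:2 B:0 rd:1 wr:1>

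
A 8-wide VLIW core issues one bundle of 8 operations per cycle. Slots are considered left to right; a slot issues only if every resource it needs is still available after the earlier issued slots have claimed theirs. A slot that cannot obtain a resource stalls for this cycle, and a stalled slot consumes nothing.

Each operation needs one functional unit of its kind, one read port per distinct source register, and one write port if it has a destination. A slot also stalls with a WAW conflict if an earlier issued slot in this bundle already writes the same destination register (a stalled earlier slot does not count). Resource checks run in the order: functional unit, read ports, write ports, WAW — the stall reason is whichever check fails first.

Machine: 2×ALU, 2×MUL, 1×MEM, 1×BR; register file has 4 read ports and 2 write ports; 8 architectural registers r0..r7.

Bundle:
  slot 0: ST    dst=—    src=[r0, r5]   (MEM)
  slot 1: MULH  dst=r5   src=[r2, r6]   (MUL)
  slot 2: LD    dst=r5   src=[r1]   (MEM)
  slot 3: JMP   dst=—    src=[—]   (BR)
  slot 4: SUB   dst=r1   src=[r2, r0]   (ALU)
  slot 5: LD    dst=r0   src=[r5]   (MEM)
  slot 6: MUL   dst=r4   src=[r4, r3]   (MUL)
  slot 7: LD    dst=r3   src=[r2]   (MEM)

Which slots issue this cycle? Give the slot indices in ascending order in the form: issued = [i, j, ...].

issued = [0, 1, 3]

  0. MEM ⇒ go  {2A/2Mu/0Ld/1B | 2r 2w}
  1. MUL→r5 ⇒ go  {2A/1Mu/0Ld/1B | 0r 1w}
  2. MEM→r5 ⇒ no(FU)  {2A/1Mu/0Ld/1B | 0r 1w}
  3. BR ⇒ go  {2A/1Mu/0Ld/0B | 0r 1w}
  4. ALU→r1 ⇒ no(RD_PORT)  {2A/1Mu/0Ld/0B | 0r 1w}
  5. MEM→r0 ⇒ no(FU)  {2A/1Mu/0Ld/0B | 0r 1w}
  6. MUL→r4 ⇒ no(RD_PORT)  {2A/1Mu/0Ld/0B | 0r 1w}
  7. MEM→r3 ⇒ no(FU)  {2A/1Mu/0Ld/0B | 0r 1w}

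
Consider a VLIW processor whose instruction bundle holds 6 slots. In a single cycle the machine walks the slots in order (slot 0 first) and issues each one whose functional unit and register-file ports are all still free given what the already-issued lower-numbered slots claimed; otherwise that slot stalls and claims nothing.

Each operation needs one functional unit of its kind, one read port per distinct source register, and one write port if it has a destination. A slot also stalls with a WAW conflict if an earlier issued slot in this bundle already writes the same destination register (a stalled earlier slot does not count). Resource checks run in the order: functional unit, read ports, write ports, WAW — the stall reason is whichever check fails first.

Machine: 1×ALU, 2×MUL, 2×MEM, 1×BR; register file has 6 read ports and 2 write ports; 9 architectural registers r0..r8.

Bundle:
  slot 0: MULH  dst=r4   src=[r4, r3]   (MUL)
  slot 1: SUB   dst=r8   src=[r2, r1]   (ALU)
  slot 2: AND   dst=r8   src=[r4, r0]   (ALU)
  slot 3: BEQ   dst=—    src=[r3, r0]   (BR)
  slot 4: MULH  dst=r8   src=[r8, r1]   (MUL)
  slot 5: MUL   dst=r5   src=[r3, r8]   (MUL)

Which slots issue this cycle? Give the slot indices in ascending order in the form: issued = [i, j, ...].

(0) want 1×MUL +2rd +1wr — yes → AL1|MU1|ME2|BR1|rd4|wr1
(1) want 1×ALU +2rd +1wr — yes → AL0|MU1|ME2|BR1|rd2|wr0
(2) want 1×ALU +2rd +1wr — FU → AL0|MU1|ME2|BR1|rd2|wr0
(3) want 1×BR +2rd +0wr — yes → AL0|MU1|ME2|BR0|rd0|wr0
(4) want 1×MUL +2rd +1wr — RD_PORT → AL0|MU1|ME2|BR0|rd0|wr0
(5) want 1×MUL +2rd +1wr — RD_PORT → AL0|MU1|ME2|BR0|rd0|wr0

issued = [0, 1, 3]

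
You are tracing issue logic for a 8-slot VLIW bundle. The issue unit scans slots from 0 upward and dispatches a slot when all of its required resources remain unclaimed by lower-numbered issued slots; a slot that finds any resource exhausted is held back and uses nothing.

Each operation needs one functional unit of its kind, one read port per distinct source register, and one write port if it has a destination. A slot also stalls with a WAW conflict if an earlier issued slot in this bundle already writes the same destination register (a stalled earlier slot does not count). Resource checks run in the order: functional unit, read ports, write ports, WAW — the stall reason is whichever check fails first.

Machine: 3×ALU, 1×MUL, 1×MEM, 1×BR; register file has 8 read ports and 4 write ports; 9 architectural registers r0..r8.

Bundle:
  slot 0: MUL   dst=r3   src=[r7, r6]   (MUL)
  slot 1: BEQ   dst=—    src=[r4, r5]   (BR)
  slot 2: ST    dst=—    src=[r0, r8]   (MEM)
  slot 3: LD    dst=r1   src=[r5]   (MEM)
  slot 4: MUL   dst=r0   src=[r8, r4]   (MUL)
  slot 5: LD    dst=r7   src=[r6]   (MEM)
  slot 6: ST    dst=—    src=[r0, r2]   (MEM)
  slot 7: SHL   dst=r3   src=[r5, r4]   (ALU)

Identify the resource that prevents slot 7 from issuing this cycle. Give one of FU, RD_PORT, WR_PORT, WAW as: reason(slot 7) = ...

reason(slot 7) = WAW

slot 0 (MUL): ISSUE — free A3,Mu0,Ld1,B1 rp6 wp3
slot 1 (BR): ISSUE — free A3,Mu0,Ld1,B0 rp4 wp3
slot 2 (MEM): ISSUE — free A3,Mu0,Ld0,B0 rp2 wp3
slot 3 (MEM): stall FU — free A3,Mu0,Ld0,B0 rp2 wp3
slot 4 (MUL): stall FU — free A3,Mu0,Ld0,B0 rp2 wp3
slot 5 (MEM): stall FU — free A3,Mu0,Ld0,B0 rp2 wp3
slot 6 (MEM): stall FU — free A3,Mu0,Ld0,B0 rp2 wp3
slot 7 (ALU): stall WAW — free A3,Mu0,Ld0,B0 rp2 wp3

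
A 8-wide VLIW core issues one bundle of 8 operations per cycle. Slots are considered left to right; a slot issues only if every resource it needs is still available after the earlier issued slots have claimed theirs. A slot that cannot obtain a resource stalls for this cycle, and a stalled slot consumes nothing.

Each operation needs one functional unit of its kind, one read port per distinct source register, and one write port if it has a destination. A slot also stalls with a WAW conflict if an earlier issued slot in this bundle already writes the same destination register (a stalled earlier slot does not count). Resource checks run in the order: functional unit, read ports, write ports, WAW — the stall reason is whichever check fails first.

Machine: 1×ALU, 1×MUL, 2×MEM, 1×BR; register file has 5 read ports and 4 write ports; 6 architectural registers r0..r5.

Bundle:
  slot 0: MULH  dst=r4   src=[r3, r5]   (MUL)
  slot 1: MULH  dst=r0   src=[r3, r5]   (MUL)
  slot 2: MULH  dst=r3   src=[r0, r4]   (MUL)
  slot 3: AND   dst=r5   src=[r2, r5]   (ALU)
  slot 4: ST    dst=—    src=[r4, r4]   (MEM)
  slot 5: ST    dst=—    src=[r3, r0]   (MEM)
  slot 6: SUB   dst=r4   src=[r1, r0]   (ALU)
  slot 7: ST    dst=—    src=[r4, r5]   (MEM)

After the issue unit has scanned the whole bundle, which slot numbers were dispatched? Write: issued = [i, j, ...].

issued = [0, 3, 4]

#0 MUL src=r3,r5 dispatched  <A:1 Mu:0 Ld:2 B:1 rd:3 wr:3>
#1 MUL src=r3,r5 held:FU  <A:1 Mu:0 Ld:2 B:1 rd:3 wr:3>
#2 MUL src=r0,r4 held:FU  <A:1 Mu:0 Ld:2 B:1 rd:3 wr:3>
#3 ALU src=r2,r5 dispatched  <A:0 Mu:0 Ld:2 B:1 rd:1 wr:2>
#4 MEM src=r4,r4 dispatched  <A:0 Mu:0 Ld:1 B:1 rd:0 wr:2>
#5 MEM src=r3,r0 held:RD_PORT  <A:0 Mu:0 Ld:1 B:1 rd:0 wr:2>
#6 ALU src=r1,r0 held:FU  <A:0 Mu:0 Ld:1 B:1 rd:0 wr:2>
#7 MEM src=r4,r5 held:RD_PORT  <A:0 Mu:0 Ld:1 B:1 rd:0 wr:2>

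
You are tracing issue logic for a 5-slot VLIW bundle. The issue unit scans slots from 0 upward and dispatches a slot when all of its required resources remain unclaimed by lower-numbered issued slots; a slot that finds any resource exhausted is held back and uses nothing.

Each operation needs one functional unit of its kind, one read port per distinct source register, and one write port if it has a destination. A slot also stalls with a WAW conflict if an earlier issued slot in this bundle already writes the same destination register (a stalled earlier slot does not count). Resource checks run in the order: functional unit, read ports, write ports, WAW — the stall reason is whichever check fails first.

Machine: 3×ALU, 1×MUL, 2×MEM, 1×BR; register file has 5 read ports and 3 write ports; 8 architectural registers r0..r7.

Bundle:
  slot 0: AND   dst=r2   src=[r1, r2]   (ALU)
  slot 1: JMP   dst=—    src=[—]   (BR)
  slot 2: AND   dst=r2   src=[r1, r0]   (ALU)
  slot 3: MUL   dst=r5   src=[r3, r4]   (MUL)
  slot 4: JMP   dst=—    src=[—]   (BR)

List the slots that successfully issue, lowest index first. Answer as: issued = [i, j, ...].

issued = [0, 1, 3]

  0. ALU→r2 ⇒ go  {2A/1Mu/2Ld/1B | 3r 2w}
  1. BR ⇒ go  {2A/1Mu/2Ld/0B | 3r 2w}
  2. ALU→r2 ⇒ no(WAW)  {2A/1Mu/2Ld/0B | 3r 2w}
  3. MUL→r5 ⇒ go  {2A/0Mu/2Ld/0B | 1r 1w}
  4. BR ⇒ no(FU)  {2A/0Mu/2Ld/0B | 1r 1w}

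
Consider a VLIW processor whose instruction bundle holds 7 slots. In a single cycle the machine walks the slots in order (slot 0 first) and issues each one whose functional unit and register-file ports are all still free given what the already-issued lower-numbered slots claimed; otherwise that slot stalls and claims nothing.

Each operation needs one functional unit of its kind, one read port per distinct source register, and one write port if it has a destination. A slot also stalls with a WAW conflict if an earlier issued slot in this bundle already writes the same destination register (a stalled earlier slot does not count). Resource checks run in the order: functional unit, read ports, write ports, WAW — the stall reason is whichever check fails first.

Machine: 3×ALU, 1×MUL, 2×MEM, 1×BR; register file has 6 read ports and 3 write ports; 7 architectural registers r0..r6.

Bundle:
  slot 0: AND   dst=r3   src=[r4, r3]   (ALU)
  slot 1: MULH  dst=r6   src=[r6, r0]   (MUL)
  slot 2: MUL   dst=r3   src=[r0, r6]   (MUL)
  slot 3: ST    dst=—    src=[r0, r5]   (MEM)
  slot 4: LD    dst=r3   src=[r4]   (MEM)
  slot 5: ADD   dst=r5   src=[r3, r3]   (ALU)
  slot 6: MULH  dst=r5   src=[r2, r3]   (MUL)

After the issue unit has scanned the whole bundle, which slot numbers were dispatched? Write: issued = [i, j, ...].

issued = [0, 1, 3]

#0 ALU src=r4,r3 dispatched  <A:2 Mu:1 Ld:2 B:1 rd:4 wr:2>
#1 MUL src=r6,r0 dispatched  <A:2 Mu:0 Ld:2 B:1 rd:2 wr:1>
#2 MUL src=r0,r6 held:FU  <A:2 Mu:0 Ld:2 B:1 rd:2 wr:1>
#3 MEM src=r0,r5 dispatched  <A:2 Mu:0 Ld:1 B:1 rd:0 wr:1>
#4 MEM src=r4 held:RD_PORT  <A:2 Mu:0 Ld:1 B:1 rd:0 wr:1>
#5 ALU src=r3,r3 held:RD_PORT  <A:2 Mu:0 Ld:1 B:1 rd:0 wr:1>
#6 MUL src=r2,r3 held:FU  <A:2 Mu:0 Ld:1 B:1 rd:0 wr:1>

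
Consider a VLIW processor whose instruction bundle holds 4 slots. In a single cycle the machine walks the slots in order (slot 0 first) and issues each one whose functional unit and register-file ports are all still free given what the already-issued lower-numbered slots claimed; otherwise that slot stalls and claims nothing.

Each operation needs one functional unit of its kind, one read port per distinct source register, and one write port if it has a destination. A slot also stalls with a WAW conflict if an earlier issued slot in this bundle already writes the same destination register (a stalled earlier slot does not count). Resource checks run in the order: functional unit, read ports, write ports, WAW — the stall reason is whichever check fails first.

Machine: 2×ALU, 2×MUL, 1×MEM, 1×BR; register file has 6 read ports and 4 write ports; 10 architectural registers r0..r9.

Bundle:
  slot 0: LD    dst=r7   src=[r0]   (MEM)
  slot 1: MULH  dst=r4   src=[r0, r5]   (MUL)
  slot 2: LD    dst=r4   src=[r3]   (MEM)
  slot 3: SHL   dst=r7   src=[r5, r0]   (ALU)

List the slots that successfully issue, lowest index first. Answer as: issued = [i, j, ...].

[0] MEM needs rd=1 wr=1: ok; after: ALU=2 MUL=2 MEM=0 BR=1, R=5, W=3
[1] MUL needs rd=2 wr=1: ok; after: ALU=2 MUL=1 MEM=0 BR=1, R=3, W=2
[2] MEM needs rd=1 wr=1: FU; after: ALU=2 MUL=1 MEM=0 BR=1, R=3, W=2
[3] ALU needs rd=2 wr=1: WAW; after: ALU=2 MUL=1 MEM=0 BR=1, R=3, W=2

issued = [0, 1]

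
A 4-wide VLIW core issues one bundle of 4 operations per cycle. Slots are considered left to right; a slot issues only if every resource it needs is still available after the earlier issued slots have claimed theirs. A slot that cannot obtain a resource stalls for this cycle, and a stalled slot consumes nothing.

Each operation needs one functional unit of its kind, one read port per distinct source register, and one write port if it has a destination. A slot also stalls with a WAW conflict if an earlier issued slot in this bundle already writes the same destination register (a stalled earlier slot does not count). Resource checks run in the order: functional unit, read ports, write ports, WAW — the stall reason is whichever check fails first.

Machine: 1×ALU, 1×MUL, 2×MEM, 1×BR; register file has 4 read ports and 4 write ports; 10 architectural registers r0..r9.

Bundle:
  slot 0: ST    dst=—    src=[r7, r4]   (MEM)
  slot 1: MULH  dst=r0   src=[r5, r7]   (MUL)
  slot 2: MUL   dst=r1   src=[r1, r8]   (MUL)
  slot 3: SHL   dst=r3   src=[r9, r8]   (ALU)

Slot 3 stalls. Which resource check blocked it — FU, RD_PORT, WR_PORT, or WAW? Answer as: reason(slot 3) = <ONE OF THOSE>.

#0 MEM src=r7,r4 dispatched  <A:1 Mu:1 Ld:1 B:1 rd:2 wr:4>
#1 MUL src=r5,r7 dispatched  <A:1 Mu:0 Ld:1 B:1 rd:0 wr:3>
#2 MUL src=r1,r8 held:FU  <A:1 Mu:0 Ld:1 B:1 rd:0 wr:3>
#3 ALU src=r9,r8 held:RD_PORT  <A:1 Mu:0 Ld:1 B:1 rd:0 wr:3>

reason(slot 3) = RD_PORT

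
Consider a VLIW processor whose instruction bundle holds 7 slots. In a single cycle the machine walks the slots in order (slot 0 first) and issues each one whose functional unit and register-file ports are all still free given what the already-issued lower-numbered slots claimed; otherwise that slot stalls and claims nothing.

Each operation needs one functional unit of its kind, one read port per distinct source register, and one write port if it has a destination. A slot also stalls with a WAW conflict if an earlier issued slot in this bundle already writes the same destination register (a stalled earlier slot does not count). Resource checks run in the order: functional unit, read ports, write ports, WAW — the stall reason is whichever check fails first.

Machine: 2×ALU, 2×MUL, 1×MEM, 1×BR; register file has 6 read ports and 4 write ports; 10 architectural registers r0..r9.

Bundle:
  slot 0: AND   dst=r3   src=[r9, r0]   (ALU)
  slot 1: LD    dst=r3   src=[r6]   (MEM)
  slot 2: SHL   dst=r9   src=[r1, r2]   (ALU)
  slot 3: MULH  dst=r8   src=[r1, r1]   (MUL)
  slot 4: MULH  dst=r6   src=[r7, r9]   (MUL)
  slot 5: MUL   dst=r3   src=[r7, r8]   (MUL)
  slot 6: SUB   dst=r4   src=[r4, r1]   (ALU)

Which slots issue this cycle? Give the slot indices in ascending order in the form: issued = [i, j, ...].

slot 0 (ALU): ISSUE — free A1,Mu2,Ld1,B1 rp4 wp3
slot 1 (MEM): stall WAW — free A1,Mu2,Ld1,B1 rp4 wp3
slot 2 (ALU): ISSUE — free A0,Mu2,Ld1,B1 rp2 wp2
slot 3 (MUL): ISSUE — free A0,Mu1,Ld1,B1 rp1 wp1
slot 4 (MUL): stall RD_PORT — free A0,Mu1,Ld1,B1 rp1 wp1
slot 5 (MUL): stall RD_PORT — free A0,Mu1,Ld1,B1 rp1 wp1
slot 6 (ALU): stall FU — free A0,Mu1,Ld1,B1 rp1 wp1

issued = [0, 2, 3]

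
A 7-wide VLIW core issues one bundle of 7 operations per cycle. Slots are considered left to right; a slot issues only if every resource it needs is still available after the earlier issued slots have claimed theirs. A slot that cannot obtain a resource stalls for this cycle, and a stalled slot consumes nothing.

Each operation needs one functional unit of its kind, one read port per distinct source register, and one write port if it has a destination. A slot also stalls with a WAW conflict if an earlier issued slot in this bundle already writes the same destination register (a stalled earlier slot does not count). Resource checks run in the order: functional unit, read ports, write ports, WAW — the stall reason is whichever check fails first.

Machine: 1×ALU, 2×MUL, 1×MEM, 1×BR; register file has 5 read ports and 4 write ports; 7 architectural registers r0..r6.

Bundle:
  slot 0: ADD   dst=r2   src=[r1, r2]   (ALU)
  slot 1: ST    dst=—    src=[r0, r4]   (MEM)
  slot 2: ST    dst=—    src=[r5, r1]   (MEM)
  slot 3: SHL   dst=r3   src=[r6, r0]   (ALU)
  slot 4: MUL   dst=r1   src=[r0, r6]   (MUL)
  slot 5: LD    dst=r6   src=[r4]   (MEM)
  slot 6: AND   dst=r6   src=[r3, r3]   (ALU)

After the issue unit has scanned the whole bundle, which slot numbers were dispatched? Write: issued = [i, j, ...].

issued = [0, 1]

(0) want 1×ALU +2rd +1wr — yes → AL0|MU2|ME1|BR1|rd3|wr3
(1) want 1×MEM +2rd +0wr — yes → AL0|MU2|ME0|BR1|rd1|wr3
(2) want 1×MEM +2rd +0wr — FU → AL0|MU2|ME0|BR1|rd1|wr3
(3) want 1×ALU +2rd +1wr — FU → AL0|MU2|ME0|BR1|rd1|wr3
(4) want 1×MUL +2rd +1wr — RD_PORT → AL0|MU2|ME0|BR1|rd1|wr3
(5) want 1×MEM +1rd +1wr — FU → AL0|MU2|ME0|BR1|rd1|wr3
(6) want 1×ALU +1rd +1wr — FU → AL0|MU2|ME0|BR1|rd1|wr3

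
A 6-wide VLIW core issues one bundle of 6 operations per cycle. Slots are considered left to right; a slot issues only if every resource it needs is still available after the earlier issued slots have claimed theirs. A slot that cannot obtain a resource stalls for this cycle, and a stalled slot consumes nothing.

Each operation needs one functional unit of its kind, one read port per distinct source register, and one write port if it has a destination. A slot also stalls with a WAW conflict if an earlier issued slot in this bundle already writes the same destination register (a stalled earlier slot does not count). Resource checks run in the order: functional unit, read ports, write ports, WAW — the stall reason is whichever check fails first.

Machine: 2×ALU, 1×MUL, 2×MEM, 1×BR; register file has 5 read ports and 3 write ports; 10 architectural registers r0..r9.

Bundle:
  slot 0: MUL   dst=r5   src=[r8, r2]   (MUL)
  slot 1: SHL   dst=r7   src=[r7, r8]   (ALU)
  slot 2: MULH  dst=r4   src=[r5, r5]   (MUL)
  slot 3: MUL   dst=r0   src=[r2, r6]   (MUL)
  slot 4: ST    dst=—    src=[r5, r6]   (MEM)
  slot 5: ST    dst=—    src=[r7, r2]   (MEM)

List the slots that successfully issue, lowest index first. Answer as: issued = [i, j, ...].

slot 0 (MUL): ISSUE — free A2,Mu0,Ld2,B1 rp3 wp2
slot 1 (ALU): ISSUE — free A1,Mu0,Ld2,B1 rp1 wp1
slot 2 (MUL): stall FU — free A1,Mu0,Ld2,B1 rp1 wp1
slot 3 (MUL): stall FU — free A1,Mu0,Ld2,B1 rp1 wp1
slot 4 (MEM): stall RD_PORT — free A1,Mu0,Ld2,B1 rp1 wp1
slot 5 (MEM): stall RD_PORT — free A1,Mu0,Ld2,B1 rp1 wp1

issued = [0, 1]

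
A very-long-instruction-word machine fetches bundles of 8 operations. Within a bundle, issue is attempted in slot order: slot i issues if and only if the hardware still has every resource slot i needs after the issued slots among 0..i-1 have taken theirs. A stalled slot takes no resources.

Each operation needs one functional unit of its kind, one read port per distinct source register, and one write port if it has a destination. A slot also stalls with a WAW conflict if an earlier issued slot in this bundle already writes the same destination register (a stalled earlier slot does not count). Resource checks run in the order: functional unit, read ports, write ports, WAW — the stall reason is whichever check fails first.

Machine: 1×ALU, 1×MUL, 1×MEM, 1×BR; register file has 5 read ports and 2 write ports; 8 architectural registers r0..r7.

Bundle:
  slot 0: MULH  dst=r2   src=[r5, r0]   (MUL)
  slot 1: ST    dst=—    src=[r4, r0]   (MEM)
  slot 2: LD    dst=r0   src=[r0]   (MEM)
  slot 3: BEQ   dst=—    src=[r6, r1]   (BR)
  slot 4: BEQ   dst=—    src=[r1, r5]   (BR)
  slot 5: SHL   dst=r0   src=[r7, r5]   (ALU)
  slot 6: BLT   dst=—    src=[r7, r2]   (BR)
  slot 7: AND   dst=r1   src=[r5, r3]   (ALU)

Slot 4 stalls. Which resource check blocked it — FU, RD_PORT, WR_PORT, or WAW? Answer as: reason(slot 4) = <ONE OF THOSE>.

reason(slot 4) = RD_PORT

  0. MUL→r2 ⇒ go  {1A/0Mu/1Ld/1B | 3r 1w}
  1. MEM ⇒ go  {1A/0Mu/0Ld/1B | 1r 1w}
  2. MEM→r0 ⇒ no(FU)  {1A/0Mu/0Ld/1B | 1r 1w}
  3. BR ⇒ no(RD_PORT)  {1A/0Mu/0Ld/1B | 1r 1w}
  4. BR ⇒ no(RD_PORT)  {1A/0Mu/0Ld/1B | 1r 1w}
  5. ALU→r0 ⇒ no(RD_PORT)  {1A/0Mu/0Ld/1B | 1r 1w}
  6. BR ⇒ no(RD_PORT)  {1A/0Mu/0Ld/1B | 1r 1w}
  7. ALU→r1 ⇒ no(RD_PORT)  {1A/0Mu/0Ld/1B | 1r 1w}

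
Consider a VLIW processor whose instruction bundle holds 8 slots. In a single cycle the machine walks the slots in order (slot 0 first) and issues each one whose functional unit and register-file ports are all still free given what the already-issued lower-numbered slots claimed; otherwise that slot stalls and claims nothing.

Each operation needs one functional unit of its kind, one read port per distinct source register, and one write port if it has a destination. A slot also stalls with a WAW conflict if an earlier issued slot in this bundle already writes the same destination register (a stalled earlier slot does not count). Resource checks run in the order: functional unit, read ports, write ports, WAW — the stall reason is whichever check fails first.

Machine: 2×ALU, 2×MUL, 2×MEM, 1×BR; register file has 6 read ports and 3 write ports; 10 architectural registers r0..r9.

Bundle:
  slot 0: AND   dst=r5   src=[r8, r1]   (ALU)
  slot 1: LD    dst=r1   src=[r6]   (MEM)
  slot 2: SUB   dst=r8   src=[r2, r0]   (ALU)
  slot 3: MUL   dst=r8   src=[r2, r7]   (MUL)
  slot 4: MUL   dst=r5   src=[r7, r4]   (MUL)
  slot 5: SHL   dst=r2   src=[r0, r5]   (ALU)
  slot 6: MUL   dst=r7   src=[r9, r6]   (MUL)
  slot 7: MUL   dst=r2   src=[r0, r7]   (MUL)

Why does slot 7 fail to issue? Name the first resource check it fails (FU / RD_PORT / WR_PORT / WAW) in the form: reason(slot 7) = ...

#0 ALU src=r8,r1 dispatched  <A:1 Mu:2 Ld:2 B:1 rd:4 wr:2>
#1 MEM src=r6 dispatched  <A:1 Mu:2 Ld:1 B:1 rd:3 wr:1>
#2 ALU src=r2,r0 dispatched  <A:0 Mu:2 Ld:1 B:1 rd:1 wr:0>
#3 MUL src=r2,r7 held:RD_PORT  <A:0 Mu:2 Ld:1 B:1 rd:1 wr:0>
#4 MUL src=r7,r4 held:RD_PORT  <A:0 Mu:2 Ld:1 B:1 rd:1 wr:0>
#5 ALU src=r0,r5 held:FU  <A:0 Mu:2 Ld:1 B:1 rd:1 wr:0>
#6 MUL src=r9,r6 held:RD_PORT  <A:0 Mu:2 Ld:1 B:1 rd:1 wr:0>
#7 MUL src=r0,r7 held:RD_PORT  <A:0 Mu:2 Ld:1 B:1 rd:1 wr:0>

reason(slot 7) = RD_PORT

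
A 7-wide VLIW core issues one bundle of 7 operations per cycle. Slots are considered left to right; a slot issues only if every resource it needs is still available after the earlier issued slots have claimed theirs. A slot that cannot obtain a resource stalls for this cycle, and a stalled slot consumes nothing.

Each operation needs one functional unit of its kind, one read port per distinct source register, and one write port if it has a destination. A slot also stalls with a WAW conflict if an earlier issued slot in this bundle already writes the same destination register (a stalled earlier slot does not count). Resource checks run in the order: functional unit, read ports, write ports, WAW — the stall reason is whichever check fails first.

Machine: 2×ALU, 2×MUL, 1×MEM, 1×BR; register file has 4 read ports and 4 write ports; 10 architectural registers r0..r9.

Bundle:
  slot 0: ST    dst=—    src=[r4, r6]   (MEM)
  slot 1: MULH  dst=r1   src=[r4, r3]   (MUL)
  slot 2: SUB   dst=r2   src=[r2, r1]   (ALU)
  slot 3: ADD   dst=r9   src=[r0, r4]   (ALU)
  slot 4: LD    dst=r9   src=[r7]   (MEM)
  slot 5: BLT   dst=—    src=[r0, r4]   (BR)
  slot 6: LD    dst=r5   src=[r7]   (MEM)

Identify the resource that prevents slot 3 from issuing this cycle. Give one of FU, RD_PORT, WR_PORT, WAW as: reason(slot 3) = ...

reason(slot 3) = RD_PORT

(0) want 1×MEM +2rd +0wr — yes → AL2|MU2|ME0|BR1|rd2|wr4
(1) want 1×MUL +2rd +1wr — yes → AL2|MU1|ME0|BR1|rd0|wr3
(2) want 1×ALU +2rd +1wr — RD_PORT → AL2|MU1|ME0|BR1|rd0|wr3
(3) want 1×ALU +2rd +1wr — RD_PORT → AL2|MU1|ME0|BR1|rd0|wr3
(4) want 1×MEM +1rd +1wr — FU → AL2|MU1|ME0|BR1|rd0|wr3
(5) want 1×BR +2rd +0wr — RD_PORT → AL2|MU1|ME0|BR1|rd0|wr3
(6) want 1×MEM +1rd +1wr — FU → AL2|MU1|ME0|BR1|rd0|wr3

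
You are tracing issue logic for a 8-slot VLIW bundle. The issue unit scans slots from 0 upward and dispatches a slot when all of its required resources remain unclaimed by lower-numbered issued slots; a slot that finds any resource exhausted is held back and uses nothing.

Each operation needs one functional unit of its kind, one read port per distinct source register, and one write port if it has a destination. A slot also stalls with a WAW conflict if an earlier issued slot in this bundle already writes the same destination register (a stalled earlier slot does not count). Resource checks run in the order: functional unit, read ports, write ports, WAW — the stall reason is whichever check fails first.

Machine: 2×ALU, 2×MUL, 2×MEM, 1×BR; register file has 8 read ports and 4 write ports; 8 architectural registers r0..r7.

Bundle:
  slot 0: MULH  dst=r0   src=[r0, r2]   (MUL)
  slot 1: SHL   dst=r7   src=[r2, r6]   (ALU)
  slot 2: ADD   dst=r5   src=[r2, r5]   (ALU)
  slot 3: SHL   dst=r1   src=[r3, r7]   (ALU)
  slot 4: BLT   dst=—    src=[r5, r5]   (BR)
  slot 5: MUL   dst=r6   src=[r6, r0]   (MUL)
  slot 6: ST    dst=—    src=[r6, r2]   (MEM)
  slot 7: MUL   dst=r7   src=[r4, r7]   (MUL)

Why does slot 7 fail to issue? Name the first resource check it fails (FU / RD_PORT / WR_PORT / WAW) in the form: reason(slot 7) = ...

reason(slot 7) = RD_PORT

  0. MUL→r0 ⇒ go  {2A/1Mu/2Ld/1B | 6r 3w}
  1. ALU→r7 ⇒ go  {1A/1Mu/2Ld/1B | 4r 2w}
  2. ALU→r5 ⇒ go  {0A/1Mu/2Ld/1B | 2r 1w}
  3. ALU→r1 ⇒ no(FU)  {0A/1Mu/2Ld/1B | 2r 1w}
  4. BR ⇒ go  {0A/1Mu/2Ld/0B | 1r 1w}
  5. MUL→r6 ⇒ no(RD_PORT)  {0A/1Mu/2Ld/0B | 1r 1w}
  6. MEM ⇒ no(RD_PORT)  {0A/1Mu/2Ld/0B | 1r 1w}
  7. MUL→r7 ⇒ no(RD_PORT)  {0A/1Mu/2Ld/0B | 1r 1w}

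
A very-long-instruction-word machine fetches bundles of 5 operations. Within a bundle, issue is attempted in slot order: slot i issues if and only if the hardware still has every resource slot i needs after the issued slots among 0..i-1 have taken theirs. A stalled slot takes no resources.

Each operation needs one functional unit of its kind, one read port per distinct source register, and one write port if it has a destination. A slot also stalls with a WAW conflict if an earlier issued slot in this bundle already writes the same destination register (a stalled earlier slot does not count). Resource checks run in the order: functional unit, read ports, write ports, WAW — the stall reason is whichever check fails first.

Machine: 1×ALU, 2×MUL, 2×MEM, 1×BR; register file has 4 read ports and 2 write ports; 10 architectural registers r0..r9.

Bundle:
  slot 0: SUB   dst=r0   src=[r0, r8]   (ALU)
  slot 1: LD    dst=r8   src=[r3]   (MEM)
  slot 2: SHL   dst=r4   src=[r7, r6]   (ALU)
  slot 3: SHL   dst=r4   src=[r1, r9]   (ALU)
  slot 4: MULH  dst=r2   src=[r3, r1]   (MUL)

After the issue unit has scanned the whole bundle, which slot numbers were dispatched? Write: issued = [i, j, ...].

issued = [0, 1]

(0) want 1×ALU +2rd +1wr — yes → AL0|MU2|ME2|BR1|rd2|wr1
(1) want 1×MEM +1rd +1wr — yes → AL0|MU2|ME1|BR1|rd1|wr0
(2) want 1×ALU +2rd +1wr — FU → AL0|MU2|ME1|BR1|rd1|wr0
(3) want 1×ALU +2rd +1wr — FU → AL0|MU2|ME1|BR1|rd1|wr0
(4) want 1×MUL +2rd +1wr — RD_PORT → AL0|MU2|ME1|BR1|rd1|wr0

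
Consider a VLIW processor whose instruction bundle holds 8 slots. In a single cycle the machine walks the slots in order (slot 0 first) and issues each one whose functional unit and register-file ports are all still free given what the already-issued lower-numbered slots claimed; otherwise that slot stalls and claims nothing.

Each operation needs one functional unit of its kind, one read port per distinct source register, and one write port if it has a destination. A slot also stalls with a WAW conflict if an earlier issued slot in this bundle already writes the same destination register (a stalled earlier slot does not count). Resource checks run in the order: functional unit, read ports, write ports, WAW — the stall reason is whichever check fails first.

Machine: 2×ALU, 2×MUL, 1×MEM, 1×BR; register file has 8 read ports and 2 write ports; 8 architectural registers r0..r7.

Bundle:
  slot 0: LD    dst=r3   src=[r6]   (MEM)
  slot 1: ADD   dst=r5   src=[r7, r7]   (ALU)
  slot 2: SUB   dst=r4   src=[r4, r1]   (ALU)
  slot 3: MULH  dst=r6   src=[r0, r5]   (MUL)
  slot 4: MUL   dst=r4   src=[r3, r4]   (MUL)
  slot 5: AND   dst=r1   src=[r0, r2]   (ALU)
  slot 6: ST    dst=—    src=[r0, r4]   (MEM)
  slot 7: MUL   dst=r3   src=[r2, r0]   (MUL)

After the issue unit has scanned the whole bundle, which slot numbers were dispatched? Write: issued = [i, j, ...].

issued = [0, 1]

  0. MEM→r3 ⇒ go  {2A/2Mu/0Ld/1B | 7r 1w}
  1. ALU→r5 ⇒ go  {1A/2Mu/0Ld/1B | 6r 0w}
  2. ALU→r4 ⇒ no(WR_PORT)  {1A/2Mu/0Ld/1B | 6r 0w}
  3. MUL→r6 ⇒ no(WR_PORT)  {1A/2Mu/0Ld/1B | 6r 0w}
  4. MUL→r4 ⇒ no(WR_PORT)  {1A/2Mu/0Ld/1B | 6r 0w}
  5. ALU→r1 ⇒ no(WR_PORT)  {1A/2Mu/0Ld/1B | 6r 0w}
  6. MEM ⇒ no(FU)  {1A/2Mu/0Ld/1B | 6r 0w}
  7. MUL→r3 ⇒ no(WR_PORT)  {1A/2Mu/0Ld/1B | 6r 0w}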